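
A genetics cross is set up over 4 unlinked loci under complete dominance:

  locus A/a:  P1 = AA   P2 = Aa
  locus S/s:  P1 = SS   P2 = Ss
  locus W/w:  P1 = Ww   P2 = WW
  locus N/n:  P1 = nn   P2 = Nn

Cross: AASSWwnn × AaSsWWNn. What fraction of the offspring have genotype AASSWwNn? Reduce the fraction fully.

AASSWwnn gametes: ASWn×8, ASwn×8
AaSsWWNn gametes: ASWN×2, ASWn×2, AsWN×2, AsWn×2, aSWN×2, aSWn×2, asWN×2, asWn×2
AASSWwnn×AaSsWWNn grid (16·16=256): AASSWWNn=16 AASSWWnn=16 AASSWwNn=16 AASSWwnn=16 AASsWWNn=16 AASsWWnn=16 AASsWwNn=16 AASsWwnn=16 AaSSWWNn=16 AaSSWWnn=16 AaSSWwNn=16 AaSSWwnn=16 AaSsWWNn=16 AaSsWWnn=16 AaSsWwNn=16 AaSsWwnn=16
AASSWwNn hits 16/256; gcd=16; 16÷16/256÷16 = 1/16

P(AASSWwNn) = 1/16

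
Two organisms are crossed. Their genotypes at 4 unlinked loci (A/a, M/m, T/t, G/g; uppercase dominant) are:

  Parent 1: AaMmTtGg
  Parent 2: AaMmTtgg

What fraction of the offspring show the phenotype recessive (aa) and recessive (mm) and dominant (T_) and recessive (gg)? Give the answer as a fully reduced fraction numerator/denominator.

P(aa mm T_ gg) = 3/128

AaMmTtGg gametes: AMTG×1, AMTg×1, AMtG×1, AMtg×1, AmTG×1, AmTg×1, AmtG×1, Amtg×1, aMTG×1, aMTg×1, aMtG×1, aMtg×1, amTG×1, amTg×1, amtG×1, amtg×1
AaMmTtgg gametes: AMTg×2, AMtg×2, AmTg×2, Amtg×2, aMTg×2, aMtg×2, amTg×2, amtg×2
AaMmTtGg×AaMmTtgg grid (16·16=256): AAMMTTGg=2 AAMMTTgg=2 AAMMTtGg=4 AAMMTtgg=4 AAMMttGg=2 AAMMttgg=2 AAMmTTGg=4 AAMmTTgg=4 AAMmTtGg=8 AAMmTtgg=8 AAMmttGg=4 AAMmttgg=4 AAmmTTGg=2 AAmmTTgg=2 AAmmTtGg=4 AAmmTtgg=4 AAmmttGg=2 AAmmttgg=2 AaMMTTGg=4 AaMMTTgg=4 AaMMTtGg=8 AaMMTtgg=8 AaMMttGg=4 AaMMttgg=4 AaMmTTGg=8 AaMmTTgg=8 AaMmTtGg=16 AaMmTtgg=16 AaMmttGg=8 AaMmttgg=8 AammTTGg=4 AammTTgg=4 AammTtGg=8 AammTtgg=8 AammttGg=4 Aammttgg=4 aaMMTTGg=2 aaMMTTgg=2 aaMMTtGg=4 aaMMTtgg=4 aaMMttGg=2 aaMMttgg=2 aaMmTTGg=4 aaMmTTgg=4 aaMmTtGg=8 aaMmTtgg=8 aaMmttGg=4 aaMmttgg=4 aammTTGg=2 aammTTgg=2 aammTtGg=4 aammTtgg=4 aammttGg=2 aammttgg=2
aa mm T_ gg hits 6/256; gcd=2; 6÷2/256÷2 = 3/128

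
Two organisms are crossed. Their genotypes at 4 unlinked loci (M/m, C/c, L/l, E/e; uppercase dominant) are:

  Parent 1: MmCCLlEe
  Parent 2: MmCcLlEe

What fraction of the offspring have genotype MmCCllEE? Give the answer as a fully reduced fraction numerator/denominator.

MmCCLlEe gametes: MCLE×2, MCLe×2, MClE×2, MCle×2, mCLE×2, mCLe×2, mClE×2, mCle×2
MmCcLlEe gametes: MCLE×1, MCLe×1, MClE×1, MCle×1, McLE×1, McLe×1, MclE×1, Mcle×1, mCLE×1, mCLe×1, mClE×1, mCle×1, mcLE×1, mcLe×1, mclE×1, mcle×1
MmCCLlEe×MmCcLlEe grid (16·16=256): MMCCLLEE=2 MMCCLLEe=4 MMCCLLee=2 MMCCLlEE=4 MMCCLlEe=8 MMCCLlee=4 MMCCllEE=2 MMCCllEe=4 MMCCllee=2 MMCcLLEE=2 MMCcLLEe=4 MMCcLLee=2 MMCcLlEE=4 MMCcLlEe=8 MMCcLlee=4 MMCcllEE=2 MMCcllEe=4 MMCcllee=2 MmCCLLEE=4 MmCCLLEe=8 MmCCLLee=4 MmCCLlEE=8 MmCCLlEe=16 MmCCLlee=8 MmCCllEE=4 MmCCllEe=8 MmCCllee=4 MmCcLLEE=4 MmCcLLEe=8 MmCcLLee=4 MmCcLlEE=8 MmCcLlEe=16 MmCcLlee=8 MmCcllEE=4 MmCcllEe=8 MmCcllee=4 mmCCLLEE=2 mmCCLLEe=4 mmCCLLee=2 mmCCLlEE=4 mmCCLlEe=8 mmCCLlee=4 mmCCllEE=2 mmCCllEe=4 mmCCllee=2 mmCcLLEE=2 mmCcLLEe=4 mmCcLLee=2 mmCcLlEE=4 mmCcLlEe=8 mmCcLlee=4 mmCcllEE=2 mmCcllEe=4 mmCcllee=2
MmCCllEE hits 4/256; gcd=4; 4÷4/256÷4 = 1/64

P(MmCCllEE) = 1/64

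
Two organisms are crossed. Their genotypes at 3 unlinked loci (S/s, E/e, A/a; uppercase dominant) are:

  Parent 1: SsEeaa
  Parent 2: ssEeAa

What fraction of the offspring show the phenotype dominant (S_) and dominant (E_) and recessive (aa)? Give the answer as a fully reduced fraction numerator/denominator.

P(S_ E_ aa) = 3/16

SsEeaa gametes: SEa×2, Sea×2, sEa×2, sea×2
ssEeAa gametes: sEA×2, sEa×2, seA×2, sea×2
SsEeaa×ssEeAa grid (8·8=64): SsEEAa=4 SsEEaa=4 SsEeAa=8 SsEeaa=8 SseeAa=4 Sseeaa=4 ssEEAa=4 ssEEaa=4 ssEeAa=8 ssEeaa=8 sseeAa=4 sseeaa=4
S_ E_ aa hits 12/64; gcd=4; 12÷4/64÷4 = 3/16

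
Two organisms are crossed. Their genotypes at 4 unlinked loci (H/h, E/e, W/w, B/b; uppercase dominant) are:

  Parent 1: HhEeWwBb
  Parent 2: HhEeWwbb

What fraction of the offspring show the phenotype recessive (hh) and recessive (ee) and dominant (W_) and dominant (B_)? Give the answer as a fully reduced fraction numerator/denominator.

HhEeWwBb gametes: HEWB×1, HEWb×1, HEwB×1, HEwb×1, HeWB×1, HeWb×1, HewB×1, Hewb×1, hEWB×1, hEWb×1, hEwB×1, hEwb×1, heWB×1, heWb×1, hewB×1, hewb×1
HhEeWwbb gametes: HEWb×2, HEwb×2, HeWb×2, Hewb×2, hEWb×2, hEwb×2, heWb×2, hewb×2
HhEeWwBb×HhEeWwbb grid (16·16=256): HHEEWWBb=2 HHEEWWbb=2 HHEEWwBb=4 HHEEWwbb=4 HHEEwwBb=2 HHEEwwbb=2 HHEeWWBb=4 HHEeWWbb=4 HHEeWwBb=8 HHEeWwbb=8 HHEewwBb=4 HHEewwbb=4 HHeeWWBb=2 HHeeWWbb=2 HHeeWwBb=4 HHeeWwbb=4 HHeewwBb=2 HHeewwbb=2 HhEEWWBb=4 HhEEWWbb=4 HhEEWwBb=8 HhEEWwbb=8 HhEEwwBb=4 HhEEwwbb=4 HhEeWWBb=8 HhEeWWbb=8 HhEeWwBb=16 HhEeWwbb=16 HhEewwBb=8 HhEewwbb=8 HheeWWBb=4 HheeWWbb=4 HheeWwBb=8 HheeWwbb=8 HheewwBb=4 Hheewwbb=4 hhEEWWBb=2 hhEEWWbb=2 hhEEWwBb=4 hhEEWwbb=4 hhEEwwBb=2 hhEEwwbb=2 hhEeWWBb=4 hhEeWWbb=4 hhEeWwBb=8 hhEeWwbb=8 hhEewwBb=4 hhEewwbb=4 hheeWWBb=2 hheeWWbb=2 hheeWwBb=4 hheeWwbb=4 hheewwBb=2 hheewwbb=2
hh ee W_ B_ hits 6/256; gcd=2; 6÷2/256÷2 = 3/128

P(hh ee W_ B_) = 3/128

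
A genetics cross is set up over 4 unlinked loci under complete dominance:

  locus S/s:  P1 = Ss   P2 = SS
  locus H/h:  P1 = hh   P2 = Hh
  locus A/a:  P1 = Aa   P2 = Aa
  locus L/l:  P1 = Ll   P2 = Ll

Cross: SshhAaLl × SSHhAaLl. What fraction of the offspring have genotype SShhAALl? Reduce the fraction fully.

SshhAaLl gametes: ShAL×2, ShAl×2, ShaL×2, Shal×2, shAL×2, shAl×2, shaL×2, shal×2
SSHhAaLl gametes: SHAL×2, SHAl×2, SHaL×2, SHal×2, ShAL×2, ShAl×2, ShaL×2, Shal×2
SshhAaLl×SSHhAaLl grid (16·16=256): SSHhAALL=4 SSHhAALl=8 SSHhAAll=4 SSHhAaLL=8 SSHhAaLl=16 SSHhAall=8 SSHhaaLL=4 SSHhaaLl=8 SSHhaall=4 SShhAALL=4 SShhAALl=8 SShhAAll=4 SShhAaLL=8 SShhAaLl=16 SShhAall=8 SShhaaLL=4 SShhaaLl=8 SShhaall=4 SsHhAALL=4 SsHhAALl=8 SsHhAAll=4 SsHhAaLL=8 SsHhAaLl=16 SsHhAall=8 SsHhaaLL=4 SsHhaaLl=8 SsHhaall=4 SshhAALL=4 SshhAALl=8 SshhAAll=4 SshhAaLL=8 SshhAaLl=16 SshhAall=8 SshhaaLL=4 SshhaaLl=8 Sshhaall=4
SShhAALl hits 8/256; gcd=8; 8÷8/256÷8 = 1/32

P(SShhAALl) = 1/32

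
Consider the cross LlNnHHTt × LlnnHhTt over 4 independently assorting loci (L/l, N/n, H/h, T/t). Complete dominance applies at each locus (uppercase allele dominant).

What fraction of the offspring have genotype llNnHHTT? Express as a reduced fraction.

LlNnHHTt gametes: LNHT×2, LNHt×2, LnHT×2, LnHt×2, lNHT×2, lNHt×2, lnHT×2, lnHt×2
LlnnHhTt gametes: LnHT×2, LnHt×2, LnhT×2, Lnht×2, lnHT×2, lnHt×2, lnhT×2, lnht×2
LlNnHHTt×LlnnHhTt grid (16·16=256): LLNnHHTT=4 LLNnHHTt=8 LLNnHHtt=4 LLNnHhTT=4 LLNnHhTt=8 LLNnHhtt=4 LLnnHHTT=4 LLnnHHTt=8 LLnnHHtt=4 LLnnHhTT=4 LLnnHhTt=8 LLnnHhtt=4 LlNnHHTT=8 LlNnHHTt=16 LlNnHHtt=8 LlNnHhTT=8 LlNnHhTt=16 LlNnHhtt=8 LlnnHHTT=8 LlnnHHTt=16 LlnnHHtt=8 LlnnHhTT=8 LlnnHhTt=16 LlnnHhtt=8 llNnHHTT=4 llNnHHTt=8 llNnHHtt=4 llNnHhTT=4 llNnHhTt=8 llNnHhtt=4 llnnHHTT=4 llnnHHTt=8 llnnHHtt=4 llnnHhTT=4 llnnHhTt=8 llnnHhtt=4
llNnHHTT hits 4/256; gcd=4; 4÷4/256÷4 = 1/64

P(llNnHHTT) = 1/64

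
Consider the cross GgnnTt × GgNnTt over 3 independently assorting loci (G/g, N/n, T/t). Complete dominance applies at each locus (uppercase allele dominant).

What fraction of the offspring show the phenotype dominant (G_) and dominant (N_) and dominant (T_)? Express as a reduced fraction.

P(G_ N_ T_) = 9/32

GgnnTt gametes: GnT×2, Gnt×2, gnT×2, gnt×2
GgNnTt gametes: GNT×1, GNt×1, GnT×1, Gnt×1, gNT×1, gNt×1, gnT×1, gnt×1
GgnnTt×GgNnTt grid (8·8=64): GGNnTT=2 GGNnTt=4 GGNntt=2 GGnnTT=2 GGnnTt=4 GGnntt=2 GgNnTT=4 GgNnTt=8 GgNntt=4 GgnnTT=4 GgnnTt=8 Ggnntt=4 ggNnTT=2 ggNnTt=4 ggNntt=2 ggnnTT=2 ggnnTt=4 ggnntt=2
G_ N_ T_ hits 18/64; gcd=2; 18÷2/64÷2 = 9/32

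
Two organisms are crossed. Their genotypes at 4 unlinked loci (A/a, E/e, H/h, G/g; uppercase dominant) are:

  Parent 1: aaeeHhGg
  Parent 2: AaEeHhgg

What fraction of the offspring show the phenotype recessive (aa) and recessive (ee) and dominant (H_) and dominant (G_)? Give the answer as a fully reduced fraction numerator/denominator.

P(aa ee H_ G_) = 3/32

aaeeHhGg gametes: aeHG×4, aeHg×4, aehG×4, aehg×4
AaEeHhgg gametes: AEHg×2, AEhg×2, AeHg×2, Aehg×2, aEHg×2, aEhg×2, aeHg×2, aehg×2
aaeeHhGg×AaEeHhgg grid (16·16=256): AaEeHHGg=8 AaEeHHgg=8 AaEeHhGg=16 AaEeHhgg=16 AaEehhGg=8 AaEehhgg=8 AaeeHHGg=8 AaeeHHgg=8 AaeeHhGg=16 AaeeHhgg=16 AaeehhGg=8 Aaeehhgg=8 aaEeHHGg=8 aaEeHHgg=8 aaEeHhGg=16 aaEeHhgg=16 aaEehhGg=8 aaEehhgg=8 aaeeHHGg=8 aaeeHHgg=8 aaeeHhGg=16 aaeeHhgg=16 aaeehhGg=8 aaeehhgg=8
aa ee H_ G_ hits 24/256; gcd=8; 24÷8/256÷8 = 3/32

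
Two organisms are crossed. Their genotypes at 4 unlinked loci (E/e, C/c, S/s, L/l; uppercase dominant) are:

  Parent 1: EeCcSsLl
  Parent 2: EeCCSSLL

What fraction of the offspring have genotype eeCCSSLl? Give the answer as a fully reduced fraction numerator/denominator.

EeCcSsLl gametes: ECSL×1, ECSl×1, ECsL×1, ECsl×1, EcSL×1, EcSl×1, EcsL×1, Ecsl×1, eCSL×1, eCSl×1, eCsL×1, eCsl×1, ecSL×1, ecSl×1, ecsL×1, ecsl×1
EeCCSSLL gametes: ECSL×8, eCSL×8
EeCcSsLl×EeCCSSLL grid (16·16=256): EECCSSLL=8 EECCSSLl=8 EECCSsLL=8 EECCSsLl=8 EECcSSLL=8 EECcSSLl=8 EECcSsLL=8 EECcSsLl=8 EeCCSSLL=16 EeCCSSLl=16 EeCCSsLL=16 EeCCSsLl=16 EeCcSSLL=16 EeCcSSLl=16 EeCcSsLL=16 EeCcSsLl=16 eeCCSSLL=8 eeCCSSLl=8 eeCCSsLL=8 eeCCSsLl=8 eeCcSSLL=8 eeCcSSLl=8 eeCcSsLL=8 eeCcSsLl=8
eeCCSSLl hits 8/256; gcd=8; 8÷8/256÷8 = 1/32

P(eeCCSSLl) = 1/32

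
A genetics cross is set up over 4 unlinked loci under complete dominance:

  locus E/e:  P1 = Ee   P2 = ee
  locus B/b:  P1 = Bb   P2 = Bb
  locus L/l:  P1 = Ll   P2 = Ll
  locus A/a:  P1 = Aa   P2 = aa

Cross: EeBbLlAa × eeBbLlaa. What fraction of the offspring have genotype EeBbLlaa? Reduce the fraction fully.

EeBbLlAa gametes: EBLA×1, EBLa×1, EBlA×1, EBla×1, EbLA×1, EbLa×1, EblA×1, Ebla×1, eBLA×1, eBLa×1, eBlA×1, eBla×1, ebLA×1, ebLa×1, eblA×1, ebla×1
eeBbLlaa gametes: eBLa×4, eBla×4, ebLa×4, ebla×4
EeBbLlAa×eeBbLlaa grid (16·16=256): EeBBLLAa=4 EeBBLLaa=4 EeBBLlAa=8 EeBBLlaa=8 EeBBllAa=4 EeBBllaa=4 EeBbLLAa=8 EeBbLLaa=8 EeBbLlAa=16 EeBbLlaa=16 EeBbllAa=8 EeBbllaa=8 EebbLLAa=4 EebbLLaa=4 EebbLlAa=8 EebbLlaa=8 EebbllAa=4 Eebbllaa=4 eeBBLLAa=4 eeBBLLaa=4 eeBBLlAa=8 eeBBLlaa=8 eeBBllAa=4 eeBBllaa=4 eeBbLLAa=8 eeBbLLaa=8 eeBbLlAa=16 eeBbLlaa=16 eeBbllAa=8 eeBbllaa=8 eebbLLAa=4 eebbLLaa=4 eebbLlAa=8 eebbLlaa=8 eebbllAa=4 eebbllaa=4
EeBbLlaa hits 16/256; gcd=16; 16÷16/256÷16 = 1/16

P(EeBbLlaa) = 1/16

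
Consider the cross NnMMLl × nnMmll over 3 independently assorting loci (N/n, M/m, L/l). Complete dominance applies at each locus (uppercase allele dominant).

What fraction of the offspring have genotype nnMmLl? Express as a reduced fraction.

NnMMLl gametes: NML×2, NMl×2, nML×2, nMl×2
nnMmll gametes: nMl×4, nml×4
NnMMLl×nnMmll grid (8·8=64): NnMMLl=8 NnMMll=8 NnMmLl=8 NnMmll=8 nnMMLl=8 nnMMll=8 nnMmLl=8 nnMmll=8
nnMmLl hits 8/64; gcd=8; 8÷8/64÷8 = 1/8

P(nnMmLl) = 1/8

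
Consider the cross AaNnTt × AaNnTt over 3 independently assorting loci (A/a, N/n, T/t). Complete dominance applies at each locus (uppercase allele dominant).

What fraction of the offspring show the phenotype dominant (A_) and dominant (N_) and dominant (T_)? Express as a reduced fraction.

P(A_ N_ T_) = 27/64

AaNnTt gametes: ANT×1, ANt×1, AnT×1, Ant×1, aNT×1, aNt×1, anT×1, ant×1
AaNnTt gametes: ANT×1, ANt×1, AnT×1, Ant×1, aNT×1, aNt×1, anT×1, ant×1
AaNnTt×AaNnTt grid (8·8=64): AANNTT=1 AANNTt=2 AANNtt=1 AANnTT=2 AANnTt=4 AANntt=2 AAnnTT=1 AAnnTt=2 AAnntt=1 AaNNTT=2 AaNNTt=4 AaNNtt=2 AaNnTT=4 AaNnTt=8 AaNntt=4 AannTT=2 AannTt=4 Aanntt=2 aaNNTT=1 aaNNTt=2 aaNNtt=1 aaNnTT=2 aaNnTt=4 aaNntt=2 aannTT=1 aannTt=2 aanntt=1
A_ N_ T_ hits 27/64; gcd=1; 27÷1/64÷1 = 27/64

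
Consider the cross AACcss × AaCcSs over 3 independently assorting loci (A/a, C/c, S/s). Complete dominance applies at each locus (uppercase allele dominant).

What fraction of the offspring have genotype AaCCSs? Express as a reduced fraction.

AACcss gametes: ACs×4, Acs×4
AaCcSs gametes: ACS×1, ACs×1, AcS×1, Acs×1, aCS×1, aCs×1, acS×1, acs×1
AACcss×AaCcSs grid (8·8=64): AACCSs=4 AACCss=4 AACcSs=8 AACcss=8 AAccSs=4 AAccss=4 AaCCSs=4 AaCCss=4 AaCcSs=8 AaCcss=8 AaccSs=4 Aaccss=4
AaCCSs hits 4/64; gcd=4; 4÷4/64÷4 = 1/16

P(AaCCSs) = 1/16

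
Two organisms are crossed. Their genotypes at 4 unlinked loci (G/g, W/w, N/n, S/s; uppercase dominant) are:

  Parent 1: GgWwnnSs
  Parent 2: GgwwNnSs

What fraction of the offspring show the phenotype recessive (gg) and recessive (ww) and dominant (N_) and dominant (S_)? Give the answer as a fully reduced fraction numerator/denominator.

P(gg ww N_ S_) = 3/64

GgWwnnSs gametes: GWnS×2, GWns×2, GwnS×2, Gwns×2, gWnS×2, gWns×2, gwnS×2, gwns×2
GgwwNnSs gametes: GwNS×2, GwNs×2, GwnS×2, Gwns×2, gwNS×2, gwNs×2, gwnS×2, gwns×2
GgWwnnSs×GgwwNnSs grid (16·16=256): GGWwNnSS=4 GGWwNnSs=8 GGWwNnss=4 GGWwnnSS=4 GGWwnnSs=8 GGWwnnss=4 GGwwNnSS=4 GGwwNnSs=8 GGwwNnss=4 GGwwnnSS=4 GGwwnnSs=8 GGwwnnss=4 GgWwNnSS=8 GgWwNnSs=16 GgWwNnss=8 GgWwnnSS=8 GgWwnnSs=16 GgWwnnss=8 GgwwNnSS=8 GgwwNnSs=16 GgwwNnss=8 GgwwnnSS=8 GgwwnnSs=16 Ggwwnnss=8 ggWwNnSS=4 ggWwNnSs=8 ggWwNnss=4 ggWwnnSS=4 ggWwnnSs=8 ggWwnnss=4 ggwwNnSS=4 ggwwNnSs=8 ggwwNnss=4 ggwwnnSS=4 ggwwnnSs=8 ggwwnnss=4
gg ww N_ S_ hits 12/256; gcd=4; 12÷4/256÷4 = 3/64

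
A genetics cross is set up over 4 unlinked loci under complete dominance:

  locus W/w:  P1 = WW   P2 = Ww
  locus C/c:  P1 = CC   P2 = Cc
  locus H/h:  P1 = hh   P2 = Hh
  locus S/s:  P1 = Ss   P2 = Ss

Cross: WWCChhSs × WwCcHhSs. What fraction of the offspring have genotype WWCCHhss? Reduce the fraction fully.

WWCChhSs gametes: WChS×8, WChs×8
WwCcHhSs gametes: WCHS×1, WCHs×1, WChS×1, WChs×1, WcHS×1, WcHs×1, WchS×1, Wchs×1, wCHS×1, wCHs×1, wChS×1, wChs×1, wcHS×1, wcHs×1, wchS×1, wchs×1
WWCChhSs×WwCcHhSs grid (16·16=256): WWCCHhSS=8 WWCCHhSs=16 WWCCHhss=8 WWCChhSS=8 WWCChhSs=16 WWCChhss=8 WWCcHhSS=8 WWCcHhSs=16 WWCcHhss=8 WWCchhSS=8 WWCchhSs=16 WWCchhss=8 WwCCHhSS=8 WwCCHhSs=16 WwCCHhss=8 WwCChhSS=8 WwCChhSs=16 WwCChhss=8 WwCcHhSS=8 WwCcHhSs=16 WwCcHhss=8 WwCchhSS=8 WwCchhSs=16 WwCchhss=8
WWCCHhss hits 8/256; gcd=8; 8÷8/256÷8 = 1/32

P(WWCCHhss) = 1/32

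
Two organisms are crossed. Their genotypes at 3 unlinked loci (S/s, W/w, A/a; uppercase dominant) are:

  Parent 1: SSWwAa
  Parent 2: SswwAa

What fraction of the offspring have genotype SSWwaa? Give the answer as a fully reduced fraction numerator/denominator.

SSWwAa gametes: SWA×2, SWa×2, SwA×2, Swa×2
SswwAa gametes: SwA×2, Swa×2, swA×2, swa×2
SSWwAa×SswwAa grid (8·8=64): SSWwAA=4 SSWwAa=8 SSWwaa=4 SSwwAA=4 SSwwAa=8 SSwwaa=4 SsWwAA=4 SsWwAa=8 SsWwaa=4 SswwAA=4 SswwAa=8 Sswwaa=4
SSWwaa hits 4/64; gcd=4; 4÷4/64÷4 = 1/16

P(SSWwaa) = 1/16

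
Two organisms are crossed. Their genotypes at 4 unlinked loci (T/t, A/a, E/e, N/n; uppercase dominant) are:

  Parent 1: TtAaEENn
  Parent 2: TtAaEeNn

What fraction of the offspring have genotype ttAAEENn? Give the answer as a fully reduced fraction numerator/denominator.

TtAaEENn gametes: TAEN×2, TAEn×2, TaEN×2, TaEn×2, tAEN×2, tAEn×2, taEN×2, taEn×2
TtAaEeNn gametes: TAEN×1, TAEn×1, TAeN×1, TAen×1, TaEN×1, TaEn×1, TaeN×1, Taen×1, tAEN×1, tAEn×1, tAeN×1, tAen×1, taEN×1, taEn×1, taeN×1, taen×1
TtAaEENn×TtAaEeNn grid (16·16=256): TTAAEENN=2 TTAAEENn=4 TTAAEEnn=2 TTAAEeNN=2 TTAAEeNn=4 TTAAEenn=2 TTAaEENN=4 TTAaEENn=8 TTAaEEnn=4 TTAaEeNN=4 TTAaEeNn=8 TTAaEenn=4 TTaaEENN=2 TTaaEENn=4 TTaaEEnn=2 TTaaEeNN=2 TTaaEeNn=4 TTaaEenn=2 TtAAEENN=4 TtAAEENn=8 TtAAEEnn=4 TtAAEeNN=4 TtAAEeNn=8 TtAAEenn=4 TtAaEENN=8 TtAaEENn=16 TtAaEEnn=8 TtAaEeNN=8 TtAaEeNn=16 TtAaEenn=8 TtaaEENN=4 TtaaEENn=8 TtaaEEnn=4 TtaaEeNN=4 TtaaEeNn=8 TtaaEenn=4 ttAAEENN=2 ttAAEENn=4 ttAAEEnn=2 ttAAEeNN=2 ttAAEeNn=4 ttAAEenn=2 ttAaEENN=4 ttAaEENn=8 ttAaEEnn=4 ttAaEeNN=4 ttAaEeNn=8 ttAaEenn=4 ttaaEENN=2 ttaaEENn=4 ttaaEEnn=2 ttaaEeNN=2 ttaaEeNn=4 ttaaEenn=2
ttAAEENn hits 4/256; gcd=4; 4÷4/256÷4 = 1/64

P(ttAAEENn) = 1/64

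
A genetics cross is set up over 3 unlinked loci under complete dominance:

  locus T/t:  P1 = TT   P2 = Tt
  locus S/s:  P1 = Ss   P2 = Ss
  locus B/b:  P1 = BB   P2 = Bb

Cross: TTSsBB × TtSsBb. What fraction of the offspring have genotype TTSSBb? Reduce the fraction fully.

P(TTSSBb) = 1/16

TTSsBB gametes: TSB×4, TsB×4
TtSsBb gametes: TSB×1, TSb×1, TsB×1, Tsb×1, tSB×1, tSb×1, tsB×1, tsb×1
TTSsBB×TtSsBb grid (8·8=64): TTSSBB=4 TTSSBb=4 TTSsBB=8 TTSsBb=8 TTssBB=4 TTssBb=4 TtSSBB=4 TtSSBb=4 TtSsBB=8 TtSsBb=8 TtssBB=4 TtssBb=4
TTSSBb hits 4/64; gcd=4; 4÷4/64÷4 = 1/16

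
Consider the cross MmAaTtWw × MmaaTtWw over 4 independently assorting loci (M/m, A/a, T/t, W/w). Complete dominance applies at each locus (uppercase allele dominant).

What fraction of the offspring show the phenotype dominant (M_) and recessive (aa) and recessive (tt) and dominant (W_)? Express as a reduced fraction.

MmAaTtWw gametes: MATW×1, MATw×1, MAtW×1, MAtw×1, MaTW×1, MaTw×1, MatW×1, Matw×1, mATW×1, mATw×1, mAtW×1, mAtw×1, maTW×1, maTw×1, matW×1, matw×1
MmaaTtWw gametes: MaTW×2, MaTw×2, MatW×2, Matw×2, maTW×2, maTw×2, matW×2, matw×2
MmAaTtWw×MmaaTtWw grid (16·16=256): MMAaTTWW=2 MMAaTTWw=4 MMAaTTww=2 MMAaTtWW=4 MMAaTtWw=8 MMAaTtww=4 MMAattWW=2 MMAattWw=4 MMAattww=2 MMaaTTWW=2 MMaaTTWw=4 MMaaTTww=2 MMaaTtWW=4 MMaaTtWw=8 MMaaTtww=4 MMaattWW=2 MMaattWw=4 MMaattww=2 MmAaTTWW=4 MmAaTTWw=8 MmAaTTww=4 MmAaTtWW=8 MmAaTtWw=16 MmAaTtww=8 MmAattWW=4 MmAattWw=8 MmAattww=4 MmaaTTWW=4 MmaaTTWw=8 MmaaTTww=4 MmaaTtWW=8 MmaaTtWw=16 MmaaTtww=8 MmaattWW=4 MmaattWw=8 Mmaattww=4 mmAaTTWW=2 mmAaTTWw=4 mmAaTTww=2 mmAaTtWW=4 mmAaTtWw=8 mmAaTtww=4 mmAattWW=2 mmAattWw=4 mmAattww=2 mmaaTTWW=2 mmaaTTWw=4 mmaaTTww=2 mmaaTtWW=4 mmaaTtWw=8 mmaaTtww=4 mmaattWW=2 mmaattWw=4 mmaattww=2
M_ aa tt W_ hits 18/256; gcd=2; 18÷2/256÷2 = 9/128

P(M_ aa tt W_) = 9/128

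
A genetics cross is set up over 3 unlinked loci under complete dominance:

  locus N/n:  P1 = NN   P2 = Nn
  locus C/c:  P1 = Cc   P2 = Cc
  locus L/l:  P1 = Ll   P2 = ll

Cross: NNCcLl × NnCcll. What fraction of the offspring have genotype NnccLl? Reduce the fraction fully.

NNCcLl gametes: NCL×2, NCl×2, NcL×2, Ncl×2
NnCcll gametes: NCl×2, Ncl×2, nCl×2, ncl×2
NNCcLl×NnCcll grid (8·8=64): NNCCLl=4 NNCCll=4 NNCcLl=8 NNCcll=8 NNccLl=4 NNccll=4 NnCCLl=4 NnCCll=4 NnCcLl=8 NnCcll=8 NnccLl=4 Nnccll=4
NnccLl hits 4/64; gcd=4; 4÷4/64÷4 = 1/16

P(NnccLl) = 1/16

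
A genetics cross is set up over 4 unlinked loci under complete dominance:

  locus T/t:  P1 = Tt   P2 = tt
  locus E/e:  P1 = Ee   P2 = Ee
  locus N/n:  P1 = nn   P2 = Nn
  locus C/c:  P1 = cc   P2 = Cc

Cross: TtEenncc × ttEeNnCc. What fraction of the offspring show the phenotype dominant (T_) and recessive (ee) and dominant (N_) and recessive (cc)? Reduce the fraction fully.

TtEenncc gametes: TEnc×4, Tenc×4, tEnc×4, tenc×4
ttEeNnCc gametes: tENC×2, tENc×2, tEnC×2, tEnc×2, teNC×2, teNc×2, tenC×2, tenc×2
TtEenncc×ttEeNnCc grid (16·16=256): TtEENnCc=8 TtEENncc=8 TtEEnnCc=8 TtEEnncc=8 TtEeNnCc=16 TtEeNncc=16 TtEennCc=16 TtEenncc=16 TteeNnCc=8 TteeNncc=8 TteennCc=8 Tteenncc=8 ttEENnCc=8 ttEENncc=8 ttEEnnCc=8 ttEEnncc=8 ttEeNnCc=16 ttEeNncc=16 ttEennCc=16 ttEenncc=16 tteeNnCc=8 tteeNncc=8 tteennCc=8 tteenncc=8
T_ ee N_ cc hits 8/256; gcd=8; 8÷8/256÷8 = 1/32

P(T_ ee N_ cc) = 1/32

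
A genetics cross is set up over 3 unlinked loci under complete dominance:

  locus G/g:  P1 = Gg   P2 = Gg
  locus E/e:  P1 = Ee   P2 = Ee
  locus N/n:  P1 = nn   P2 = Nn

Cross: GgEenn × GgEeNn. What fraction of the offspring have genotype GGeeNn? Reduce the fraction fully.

GgEenn gametes: GEn×2, Gen×2, gEn×2, gen×2
GgEeNn gametes: GEN×1, GEn×1, GeN×1, Gen×1, gEN×1, gEn×1, geN×1, gen×1
GgEenn×GgEeNn grid (8·8=64): GGEENn=2 GGEEnn=2 GGEeNn=4 GGEenn=4 GGeeNn=2 GGeenn=2 GgEENn=4 GgEEnn=4 GgEeNn=8 GgEenn=8 GgeeNn=4 Ggeenn=4 ggEENn=2 ggEEnn=2 ggEeNn=4 ggEenn=4 ggeeNn=2 ggeenn=2
GGeeNn hits 2/64; gcd=2; 2÷2/64÷2 = 1/32

P(GGeeNn) = 1/32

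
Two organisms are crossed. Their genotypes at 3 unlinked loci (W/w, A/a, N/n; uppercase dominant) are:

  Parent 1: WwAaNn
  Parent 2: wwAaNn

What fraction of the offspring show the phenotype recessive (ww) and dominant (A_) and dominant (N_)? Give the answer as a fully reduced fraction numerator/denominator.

WwAaNn gametes: WAN×1, WAn×1, WaN×1, Wan×1, wAN×1, wAn×1, waN×1, wan×1
wwAaNn gametes: wAN×2, wAn×2, waN×2, wan×2
WwAaNn×wwAaNn grid (8·8=64): WwAANN=2 WwAANn=4 WwAAnn=2 WwAaNN=4 WwAaNn=8 WwAann=4 WwaaNN=2 WwaaNn=4 Wwaann=2 wwAANN=2 wwAANn=4 wwAAnn=2 wwAaNN=4 wwAaNn=8 wwAann=4 wwaaNN=2 wwaaNn=4 wwaann=2
ww A_ N_ hits 18/64; gcd=2; 18÷2/64÷2 = 9/32

P(ww A_ N_) = 9/32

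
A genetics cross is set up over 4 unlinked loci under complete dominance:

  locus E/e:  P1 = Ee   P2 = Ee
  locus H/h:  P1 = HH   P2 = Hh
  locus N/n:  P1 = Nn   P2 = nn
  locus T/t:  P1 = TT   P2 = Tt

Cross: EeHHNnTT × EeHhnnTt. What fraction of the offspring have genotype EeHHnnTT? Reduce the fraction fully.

P(EeHHnnTT) = 1/16

EeHHNnTT gametes: EHNT×4, EHnT×4, eHNT×4, eHnT×4
EeHhnnTt gametes: EHnT×2, EHnt×2, EhnT×2, Ehnt×2, eHnT×2, eHnt×2, ehnT×2, ehnt×2
EeHHNnTT×EeHhnnTt grid (16·16=256): EEHHNnTT=8 EEHHNnTt=8 EEHHnnTT=8 EEHHnnTt=8 EEHhNnTT=8 EEHhNnTt=8 EEHhnnTT=8 EEHhnnTt=8 EeHHNnTT=16 EeHHNnTt=16 EeHHnnTT=16 EeHHnnTt=16 EeHhNnTT=16 EeHhNnTt=16 EeHhnnTT=16 EeHhnnTt=16 eeHHNnTT=8 eeHHNnTt=8 eeHHnnTT=8 eeHHnnTt=8 eeHhNnTT=8 eeHhNnTt=8 eeHhnnTT=8 eeHhnnTt=8
EeHHnnTT hits 16/256; gcd=16; 16÷16/256÷16 = 1/16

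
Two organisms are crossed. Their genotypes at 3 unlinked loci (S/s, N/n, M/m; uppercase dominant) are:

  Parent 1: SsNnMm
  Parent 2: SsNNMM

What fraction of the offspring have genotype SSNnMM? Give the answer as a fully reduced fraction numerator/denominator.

SsNnMm gametes: SNM×1, SNm×1, SnM×1, Snm×1, sNM×1, sNm×1, snM×1, snm×1
SsNNMM gametes: SNM×4, sNM×4
SsNnMm×SsNNMM grid (8·8=64): SSNNMM=4 SSNNMm=4 SSNnMM=4 SSNnMm=4 SsNNMM=8 SsNNMm=8 SsNnMM=8 SsNnMm=8 ssNNMM=4 ssNNMm=4 ssNnMM=4 ssNnMm=4
SSNnMM hits 4/64; gcd=4; 4÷4/64÷4 = 1/16

P(SSNnMM) = 1/16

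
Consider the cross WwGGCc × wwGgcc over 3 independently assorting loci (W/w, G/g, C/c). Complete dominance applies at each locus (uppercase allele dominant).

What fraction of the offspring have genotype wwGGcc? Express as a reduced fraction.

P(wwGGcc) = 1/8

WwGGCc gametes: WGC×2, WGc×2, wGC×2, wGc×2
wwGgcc gametes: wGc×4, wgc×4
WwGGCc×wwGgcc grid (8·8=64): WwGGCc=8 WwGGcc=8 WwGgCc=8 WwGgcc=8 wwGGCc=8 wwGGcc=8 wwGgCc=8 wwGgcc=8
wwGGcc hits 8/64; gcd=8; 8÷8/64÷8 = 1/8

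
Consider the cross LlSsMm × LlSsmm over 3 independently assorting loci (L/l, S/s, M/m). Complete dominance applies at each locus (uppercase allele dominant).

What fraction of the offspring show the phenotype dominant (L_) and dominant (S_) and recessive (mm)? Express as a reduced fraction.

P(L_ S_ mm) = 9/32

LlSsMm gametes: LSM×1, LSm×1, LsM×1, Lsm×1, lSM×1, lSm×1, lsM×1, lsm×1
LlSsmm gametes: LSm×2, Lsm×2, lSm×2, lsm×2
LlSsMm×LlSsmm grid (8·8=64): LLSSMm=2 LLSSmm=2 LLSsMm=4 LLSsmm=4 LLssMm=2 LLssmm=2 LlSSMm=4 LlSSmm=4 LlSsMm=8 LlSsmm=8 LlssMm=4 Llssmm=4 llSSMm=2 llSSmm=2 llSsMm=4 llSsmm=4 llssMm=2 llssmm=2
L_ S_ mm hits 18/64; gcd=2; 18÷2/64÷2 = 9/32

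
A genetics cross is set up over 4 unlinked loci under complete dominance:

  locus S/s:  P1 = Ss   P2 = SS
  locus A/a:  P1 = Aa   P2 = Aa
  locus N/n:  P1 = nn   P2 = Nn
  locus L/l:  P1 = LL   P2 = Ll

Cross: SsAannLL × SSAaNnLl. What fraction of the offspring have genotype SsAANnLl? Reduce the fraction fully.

P(SsAANnLl) = 1/32

SsAannLL gametes: SAnL×4, SanL×4, sAnL×4, sanL×4
SSAaNnLl gametes: SANL×2, SANl×2, SAnL×2, SAnl×2, SaNL×2, SaNl×2, SanL×2, Sanl×2
SsAannLL×SSAaNnLl grid (16·16=256): SSAANnLL=8 SSAANnLl=8 SSAAnnLL=8 SSAAnnLl=8 SSAaNnLL=16 SSAaNnLl=16 SSAannLL=16 SSAannLl=16 SSaaNnLL=8 SSaaNnLl=8 SSaannLL=8 SSaannLl=8 SsAANnLL=8 SsAANnLl=8 SsAAnnLL=8 SsAAnnLl=8 SsAaNnLL=16 SsAaNnLl=16 SsAannLL=16 SsAannLl=16 SsaaNnLL=8 SsaaNnLl=8 SsaannLL=8 SsaannLl=8
SsAANnLl hits 8/256; gcd=8; 8÷8/256÷8 = 1/32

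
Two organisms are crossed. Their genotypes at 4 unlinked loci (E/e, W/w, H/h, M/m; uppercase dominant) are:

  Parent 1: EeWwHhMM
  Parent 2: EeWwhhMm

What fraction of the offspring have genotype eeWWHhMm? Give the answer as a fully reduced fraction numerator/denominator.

EeWwHhMM gametes: EWHM×2, EWhM×2, EwHM×2, EwhM×2, eWHM×2, eWhM×2, ewHM×2, ewhM×2
EeWwhhMm gametes: EWhM×2, EWhm×2, EwhM×2, Ewhm×2, eWhM×2, eWhm×2, ewhM×2, ewhm×2
EeWwHhMM×EeWwhhMm grid (16·16=256): EEWWHhMM=4 EEWWHhMm=4 EEWWhhMM=4 EEWWhhMm=4 EEWwHhMM=8 EEWwHhMm=8 EEWwhhMM=8 EEWwhhMm=8 EEwwHhMM=4 EEwwHhMm=4 EEwwhhMM=4 EEwwhhMm=4 EeWWHhMM=8 EeWWHhMm=8 EeWWhhMM=8 EeWWhhMm=8 EeWwHhMM=16 EeWwHhMm=16 EeWwhhMM=16 EeWwhhMm=16 EewwHhMM=8 EewwHhMm=8 EewwhhMM=8 EewwhhMm=8 eeWWHhMM=4 eeWWHhMm=4 eeWWhhMM=4 eeWWhhMm=4 eeWwHhMM=8 eeWwHhMm=8 eeWwhhMM=8 eeWwhhMm=8 eewwHhMM=4 eewwHhMm=4 eewwhhMM=4 eewwhhMm=4
eeWWHhMm hits 4/256; gcd=4; 4÷4/256÷4 = 1/64

P(eeWWHhMm) = 1/64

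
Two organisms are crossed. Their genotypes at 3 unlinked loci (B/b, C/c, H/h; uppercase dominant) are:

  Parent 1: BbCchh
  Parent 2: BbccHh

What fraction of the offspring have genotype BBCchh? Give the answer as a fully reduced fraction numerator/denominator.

P(BBCchh) = 1/16

BbCchh gametes: BCh×2, Bch×2, bCh×2, bch×2
BbccHh gametes: BcH×2, Bch×2, bcH×2, bch×2
BbCchh×BbccHh grid (8·8=64): BBCcHh=4 BBCchh=4 BBccHh=4 BBcchh=4 BbCcHh=8 BbCchh=8 BbccHh=8 Bbcchh=8 bbCcHh=4 bbCchh=4 bbccHh=4 bbcchh=4
BBCchh hits 4/64; gcd=4; 4÷4/64÷4 = 1/16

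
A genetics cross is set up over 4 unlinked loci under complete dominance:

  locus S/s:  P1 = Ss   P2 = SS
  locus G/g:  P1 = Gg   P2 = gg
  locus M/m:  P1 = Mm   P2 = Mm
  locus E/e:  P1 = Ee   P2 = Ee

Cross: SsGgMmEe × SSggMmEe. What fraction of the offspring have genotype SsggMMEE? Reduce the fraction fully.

SsGgMmEe gametes: SGME×1, SGMe×1, SGmE×1, SGme×1, SgME×1, SgMe×1, SgmE×1, Sgme×1, sGME×1, sGMe×1, sGmE×1, sGme×1, sgME×1, sgMe×1, sgmE×1, sgme×1
SSggMmEe gametes: SgME×4, SgMe×4, SgmE×4, Sgme×4
SsGgMmEe×SSggMmEe grid (16·16=256): SSGgMMEE=4 SSGgMMEe=8 SSGgMMee=4 SSGgMmEE=8 SSGgMmEe=16 SSGgMmee=8 SSGgmmEE=4 SSGgmmEe=8 SSGgmmee=4 SSggMMEE=4 SSggMMEe=8 SSggMMee=4 SSggMmEE=8 SSggMmEe=16 SSggMmee=8 SSggmmEE=4 SSggmmEe=8 SSggmmee=4 SsGgMMEE=4 SsGgMMEe=8 SsGgMMee=4 SsGgMmEE=8 SsGgMmEe=16 SsGgMmee=8 SsGgmmEE=4 SsGgmmEe=8 SsGgmmee=4 SsggMMEE=4 SsggMMEe=8 SsggMMee=4 SsggMmEE=8 SsggMmEe=16 SsggMmee=8 SsggmmEE=4 SsggmmEe=8 Ssggmmee=4
SsggMMEE hits 4/256; gcd=4; 4÷4/256÷4 = 1/64

P(SsggMMEE) = 1/64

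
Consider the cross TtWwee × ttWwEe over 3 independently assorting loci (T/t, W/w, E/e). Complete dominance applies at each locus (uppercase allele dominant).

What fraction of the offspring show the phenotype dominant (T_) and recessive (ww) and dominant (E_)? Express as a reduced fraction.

P(T_ ww E_) = 1/16

TtWwee gametes: TWe×2, Twe×2, tWe×2, twe×2
ttWwEe gametes: tWE×2, tWe×2, twE×2, twe×2
TtWwee×ttWwEe grid (8·8=64): TtWWEe=4 TtWWee=4 TtWwEe=8 TtWwee=8 TtwwEe=4 Ttwwee=4 ttWWEe=4 ttWWee=4 ttWwEe=8 ttWwee=8 ttwwEe=4 ttwwee=4
T_ ww E_ hits 4/64; gcd=4; 4÷4/64÷4 = 1/16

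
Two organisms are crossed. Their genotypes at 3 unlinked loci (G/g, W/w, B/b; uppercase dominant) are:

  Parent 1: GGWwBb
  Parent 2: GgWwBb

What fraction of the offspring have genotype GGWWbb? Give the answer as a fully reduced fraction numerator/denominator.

P(GGWWbb) = 1/32

GGWwBb gametes: GWB×2, GWb×2, GwB×2, Gwb×2
GgWwBb gametes: GWB×1, GWb×1, GwB×1, Gwb×1, gWB×1, gWb×1, gwB×1, gwb×1
GGWwBb×GgWwBb grid (8·8=64): GGWWBB=2 GGWWBb=4 GGWWbb=2 GGWwBB=4 GGWwBb=8 GGWwbb=4 GGwwBB=2 GGwwBb=4 GGwwbb=2 GgWWBB=2 GgWWBb=4 GgWWbb=2 GgWwBB=4 GgWwBb=8 GgWwbb=4 GgwwBB=2 GgwwBb=4 Ggwwbb=2
GGWWbb hits 2/64; gcd=2; 2÷2/64÷2 = 1/32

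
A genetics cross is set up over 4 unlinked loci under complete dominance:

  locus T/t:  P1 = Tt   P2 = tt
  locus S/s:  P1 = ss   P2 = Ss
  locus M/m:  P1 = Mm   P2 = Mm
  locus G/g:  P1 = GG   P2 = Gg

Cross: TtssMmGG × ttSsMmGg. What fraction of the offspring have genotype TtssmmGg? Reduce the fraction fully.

TtssMmGG gametes: TsMG×4, TsmG×4, tsMG×4, tsmG×4
ttSsMmGg gametes: tSMG×2, tSMg×2, tSmG×2, tSmg×2, tsMG×2, tsMg×2, tsmG×2, tsmg×2
TtssMmGG×ttSsMmGg grid (16·16=256): TtSsMMGG=8 TtSsMMGg=8 TtSsMmGG=16 TtSsMmGg=16 TtSsmmGG=8 TtSsmmGg=8 TtssMMGG=8 TtssMMGg=8 TtssMmGG=16 TtssMmGg=16 TtssmmGG=8 TtssmmGg=8 ttSsMMGG=8 ttSsMMGg=8 ttSsMmGG=16 ttSsMmGg=16 ttSsmmGG=8 ttSsmmGg=8 ttssMMGG=8 ttssMMGg=8 ttssMmGG=16 ttssMmGg=16 ttssmmGG=8 ttssmmGg=8
TtssmmGg hits 8/256; gcd=8; 8÷8/256÷8 = 1/32

P(TtssmmGg) = 1/32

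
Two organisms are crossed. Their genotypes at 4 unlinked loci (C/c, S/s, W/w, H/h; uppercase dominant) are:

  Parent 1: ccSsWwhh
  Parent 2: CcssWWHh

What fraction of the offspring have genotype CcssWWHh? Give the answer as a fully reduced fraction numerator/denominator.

P(CcssWWHh) = 1/16

ccSsWwhh gametes: cSWh×4, cSwh×4, csWh×4, cswh×4
CcssWWHh gametes: CsWH×4, CsWh×4, csWH×4, csWh×4
ccSsWwhh×CcssWWHh grid (16·16=256): CcSsWWHh=16 CcSsWWhh=16 CcSsWwHh=16 CcSsWwhh=16 CcssWWHh=16 CcssWWhh=16 CcssWwHh=16 CcssWwhh=16 ccSsWWHh=16 ccSsWWhh=16 ccSsWwHh=16 ccSsWwhh=16 ccssWWHh=16 ccssWWhh=16 ccssWwHh=16 ccssWwhh=16
CcssWWHh hits 16/256; gcd=16; 16÷16/256÷16 = 1/16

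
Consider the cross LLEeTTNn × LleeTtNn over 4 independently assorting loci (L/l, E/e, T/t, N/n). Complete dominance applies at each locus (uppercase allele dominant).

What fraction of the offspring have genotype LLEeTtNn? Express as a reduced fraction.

LLEeTTNn gametes: LETN×4, LETn×4, LeTN×4, LeTn×4
LleeTtNn gametes: LeTN×2, LeTn×2, LetN×2, Letn×2, leTN×2, leTn×2, letN×2, letn×2
LLEeTTNn×LleeTtNn grid (16·16=256): LLEeTTNN=8 LLEeTTNn=16 LLEeTTnn=8 LLEeTtNN=8 LLEeTtNn=16 LLEeTtnn=8 LLeeTTNN=8 LLeeTTNn=16 LLeeTTnn=8 LLeeTtNN=8 LLeeTtNn=16 LLeeTtnn=8 LlEeTTNN=8 LlEeTTNn=16 LlEeTTnn=8 LlEeTtNN=8 LlEeTtNn=16 LlEeTtnn=8 LleeTTNN=8 LleeTTNn=16 LleeTTnn=8 LleeTtNN=8 LleeTtNn=16 LleeTtnn=8
LLEeTtNn hits 16/256; gcd=16; 16÷16/256÷16 = 1/16

P(LLEeTtNn) = 1/16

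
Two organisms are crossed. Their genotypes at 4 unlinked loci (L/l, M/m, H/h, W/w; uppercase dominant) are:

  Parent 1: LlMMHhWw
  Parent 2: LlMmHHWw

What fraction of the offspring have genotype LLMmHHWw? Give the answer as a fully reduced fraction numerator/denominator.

LlMMHhWw gametes: LMHW×2, LMHw×2, LMhW×2, LMhw×2, lMHW×2, lMHw×2, lMhW×2, lMhw×2
LlMmHHWw gametes: LMHW×2, LMHw×2, LmHW×2, LmHw×2, lMHW×2, lMHw×2, lmHW×2, lmHw×2
LlMMHhWw×LlMmHHWw grid (16·16=256): LLMMHHWW=4 LLMMHHWw=8 LLMMHHww=4 LLMMHhWW=4 LLMMHhWw=8 LLMMHhww=4 LLMmHHWW=4 LLMmHHWw=8 LLMmHHww=4 LLMmHhWW=4 LLMmHhWw=8 LLMmHhww=4 LlMMHHWW=8 LlMMHHWw=16 LlMMHHww=8 LlMMHhWW=8 LlMMHhWw=16 LlMMHhww=8 LlMmHHWW=8 LlMmHHWw=16 LlMmHHww=8 LlMmHhWW=8 LlMmHhWw=16 LlMmHhww=8 llMMHHWW=4 llMMHHWw=8 llMMHHww=4 llMMHhWW=4 llMMHhWw=8 llMMHhww=4 llMmHHWW=4 llMmHHWw=8 llMmHHww=4 llMmHhWW=4 llMmHhWw=8 llMmHhww=4
LLMmHHWw hits 8/256; gcd=8; 8÷8/256÷8 = 1/32

P(LLMmHHWw) = 1/32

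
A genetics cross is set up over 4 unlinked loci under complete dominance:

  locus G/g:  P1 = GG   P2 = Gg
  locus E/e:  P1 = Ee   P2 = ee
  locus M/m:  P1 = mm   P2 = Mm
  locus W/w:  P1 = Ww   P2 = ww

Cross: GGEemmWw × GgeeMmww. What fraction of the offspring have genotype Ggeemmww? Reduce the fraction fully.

GGEemmWw gametes: GEmW×4, GEmw×4, GemW×4, Gemw×4
GgeeMmww gametes: GeMw×4, Gemw×4, geMw×4, gemw×4
GGEemmWw×GgeeMmww grid (16·16=256): GGEeMmWw=16 GGEeMmww=16 GGEemmWw=16 GGEemmww=16 GGeeMmWw=16 GGeeMmww=16 GGeemmWw=16 GGeemmww=16 GgEeMmWw=16 GgEeMmww=16 GgEemmWw=16 GgEemmww=16 GgeeMmWw=16 GgeeMmww=16 GgeemmWw=16 Ggeemmww=16
Ggeemmww hits 16/256; gcd=16; 16÷16/256÷16 = 1/16

P(Ggeemmww) = 1/16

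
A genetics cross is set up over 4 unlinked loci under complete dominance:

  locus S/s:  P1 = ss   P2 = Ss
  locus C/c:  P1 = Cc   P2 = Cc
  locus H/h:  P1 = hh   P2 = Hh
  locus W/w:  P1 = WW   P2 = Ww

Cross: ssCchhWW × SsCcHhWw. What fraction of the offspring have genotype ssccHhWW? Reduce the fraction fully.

P(ssccHhWW) = 1/32

ssCchhWW gametes: sChW×8, schW×8
SsCcHhWw gametes: SCHW×1, SCHw×1, SChW×1, SChw×1, ScHW×1, ScHw×1, SchW×1, Schw×1, sCHW×1, sCHw×1, sChW×1, sChw×1, scHW×1, scHw×1, schW×1, schw×1
ssCchhWW×SsCcHhWw grid (16·16=256): SsCCHhWW=8 SsCCHhWw=8 SsCChhWW=8 SsCChhWw=8 SsCcHhWW=16 SsCcHhWw=16 SsCchhWW=16 SsCchhWw=16 SsccHhWW=8 SsccHhWw=8 SscchhWW=8 SscchhWw=8 ssCCHhWW=8 ssCCHhWw=8 ssCChhWW=8 ssCChhWw=8 ssCcHhWW=16 ssCcHhWw=16 ssCchhWW=16 ssCchhWw=16 ssccHhWW=8 ssccHhWw=8 sscchhWW=8 sscchhWw=8
ssccHhWW hits 8/256; gcd=8; 8÷8/256÷8 = 1/32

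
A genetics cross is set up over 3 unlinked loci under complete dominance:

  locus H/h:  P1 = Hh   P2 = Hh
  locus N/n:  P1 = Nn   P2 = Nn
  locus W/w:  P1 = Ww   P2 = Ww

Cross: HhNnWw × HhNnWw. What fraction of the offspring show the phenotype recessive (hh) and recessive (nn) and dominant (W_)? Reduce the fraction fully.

HhNnWw gametes: HNW×1, HNw×1, HnW×1, Hnw×1, hNW×1, hNw×1, hnW×1, hnw×1
HhNnWw gametes: HNW×1, HNw×1, HnW×1, Hnw×1, hNW×1, hNw×1, hnW×1, hnw×1
HhNnWw×HhNnWw grid (8·8=64): HHNNWW=1 HHNNWw=2 HHNNww=1 HHNnWW=2 HHNnWw=4 HHNnww=2 HHnnWW=1 HHnnWw=2 HHnnww=1 HhNNWW=2 HhNNWw=4 HhNNww=2 HhNnWW=4 HhNnWw=8 HhNnww=4 HhnnWW=2 HhnnWw=4 Hhnnww=2 hhNNWW=1 hhNNWw=2 hhNNww=1 hhNnWW=2 hhNnWw=4 hhNnww=2 hhnnWW=1 hhnnWw=2 hhnnww=1
hh nn W_ hits 3/64; gcd=1; 3÷1/64÷1 = 3/64

P(hh nn W_) = 3/64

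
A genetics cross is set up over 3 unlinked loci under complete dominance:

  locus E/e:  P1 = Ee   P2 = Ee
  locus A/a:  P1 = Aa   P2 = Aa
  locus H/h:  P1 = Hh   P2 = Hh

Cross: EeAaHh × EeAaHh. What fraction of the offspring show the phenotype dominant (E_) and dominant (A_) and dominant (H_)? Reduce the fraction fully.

EeAaHh gametes: EAH×1, EAh×1, EaH×1, Eah×1, eAH×1, eAh×1, eaH×1, eah×1
EeAaHh gametes: EAH×1, EAh×1, EaH×1, Eah×1, eAH×1, eAh×1, eaH×1, eah×1
EeAaHh×EeAaHh grid (8·8=64): EEAAHH=1 EEAAHh=2 EEAAhh=1 EEAaHH=2 EEAaHh=4 EEAahh=2 EEaaHH=1 EEaaHh=2 EEaahh=1 EeAAHH=2 EeAAHh=4 EeAAhh=2 EeAaHH=4 EeAaHh=8 EeAahh=4 EeaaHH=2 EeaaHh=4 Eeaahh=2 eeAAHH=1 eeAAHh=2 eeAAhh=1 eeAaHH=2 eeAaHh=4 eeAahh=2 eeaaHH=1 eeaaHh=2 eeaahh=1
E_ A_ H_ hits 27/64; gcd=1; 27÷1/64÷1 = 27/64

P(E_ A_ H_) = 27/64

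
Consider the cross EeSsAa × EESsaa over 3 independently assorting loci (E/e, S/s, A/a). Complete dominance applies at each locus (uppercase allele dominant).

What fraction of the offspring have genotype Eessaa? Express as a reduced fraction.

P(Eessaa) = 1/16

EeSsAa gametes: ESA×1, ESa×1, EsA×1, Esa×1, eSA×1, eSa×1, esA×1, esa×1
EESsaa gametes: ESa×4, Esa×4
EeSsAa×EESsaa grid (8·8=64): EESSAa=4 EESSaa=4 EESsAa=8 EESsaa=8 EEssAa=4 EEssaa=4 EeSSAa=4 EeSSaa=4 EeSsAa=8 EeSsaa=8 EessAa=4 Eessaa=4
Eessaa hits 4/64; gcd=4; 4÷4/64÷4 = 1/16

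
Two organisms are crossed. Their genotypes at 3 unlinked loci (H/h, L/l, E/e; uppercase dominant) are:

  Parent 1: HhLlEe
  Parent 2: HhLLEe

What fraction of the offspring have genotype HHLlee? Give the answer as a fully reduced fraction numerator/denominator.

HhLlEe gametes: HLE×1, HLe×1, HlE×1, Hle×1, hLE×1, hLe×1, hlE×1, hle×1
HhLLEe gametes: HLE×2, HLe×2, hLE×2, hLe×2
HhLlEe×HhLLEe grid (8·8=64): HHLLEE=2 HHLLEe=4 HHLLee=2 HHLlEE=2 HHLlEe=4 HHLlee=2 HhLLEE=4 HhLLEe=8 HhLLee=4 HhLlEE=4 HhLlEe=8 HhLlee=4 hhLLEE=2 hhLLEe=4 hhLLee=2 hhLlEE=2 hhLlEe=4 hhLlee=2
HHLlee hits 2/64; gcd=2; 2÷2/64÷2 = 1/32

P(HHLlee) = 1/32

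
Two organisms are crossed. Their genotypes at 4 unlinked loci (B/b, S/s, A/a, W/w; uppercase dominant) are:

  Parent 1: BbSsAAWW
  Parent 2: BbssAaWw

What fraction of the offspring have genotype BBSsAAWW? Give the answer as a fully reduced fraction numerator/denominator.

BbSsAAWW gametes: BSAW×4, BsAW×4, bSAW×4, bsAW×4
BbssAaWw gametes: BsAW×2, BsAw×2, BsaW×2, Bsaw×2, bsAW×2, bsAw×2, bsaW×2, bsaw×2
BbSsAAWW×BbssAaWw grid (16·16=256): BBSsAAWW=8 BBSsAAWw=8 BBSsAaWW=8 BBSsAaWw=8 BBssAAWW=8 BBssAAWw=8 BBssAaWW=8 BBssAaWw=8 BbSsAAWW=16 BbSsAAWw=16 BbSsAaWW=16 BbSsAaWw=16 BbssAAWW=16 BbssAAWw=16 BbssAaWW=16 BbssAaWw=16 bbSsAAWW=8 bbSsAAWw=8 bbSsAaWW=8 bbSsAaWw=8 bbssAAWW=8 bbssAAWw=8 bbssAaWW=8 bbssAaWw=8
BBSsAAWW hits 8/256; gcd=8; 8÷8/256÷8 = 1/32

P(BBSsAAWW) = 1/32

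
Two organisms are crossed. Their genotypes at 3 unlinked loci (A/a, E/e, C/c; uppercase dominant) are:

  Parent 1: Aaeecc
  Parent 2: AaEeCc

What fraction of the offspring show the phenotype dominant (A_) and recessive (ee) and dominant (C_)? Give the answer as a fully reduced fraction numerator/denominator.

Aaeecc gametes: Aec×4, aec×4
AaEeCc gametes: AEC×1, AEc×1, AeC×1, Aec×1, aEC×1, aEc×1, aeC×1, aec×1
Aaeecc×AaEeCc grid (8·8=64): AAEeCc=4 AAEecc=4 AAeeCc=4 AAeecc=4 AaEeCc=8 AaEecc=8 AaeeCc=8 Aaeecc=8 aaEeCc=4 aaEecc=4 aaeeCc=4 aaeecc=4
A_ ee C_ hits 12/64; gcd=4; 12÷4/64÷4 = 3/16

P(A_ ee C_) = 3/16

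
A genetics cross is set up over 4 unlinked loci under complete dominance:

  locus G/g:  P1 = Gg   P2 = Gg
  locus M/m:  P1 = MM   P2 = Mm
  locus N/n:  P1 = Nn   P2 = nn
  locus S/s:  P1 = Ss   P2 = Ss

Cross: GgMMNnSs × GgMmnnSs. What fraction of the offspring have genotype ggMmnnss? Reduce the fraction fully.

P(ggMmnnss) = 1/64

GgMMNnSs gametes: GMNS×2, GMNs×2, GMnS×2, GMns×2, gMNS×2, gMNs×2, gMnS×2, gMns×2
GgMmnnSs gametes: GMnS×2, GMns×2, GmnS×2, Gmns×2, gMnS×2, gMns×2, gmnS×2, gmns×2
GgMMNnSs×GgMmnnSs grid (16·16=256): GGMMNnSS=4 GGMMNnSs=8 GGMMNnss=4 GGMMnnSS=4 GGMMnnSs=8 GGMMnnss=4 GGMmNnSS=4 GGMmNnSs=8 GGMmNnss=4 GGMmnnSS=4 GGMmnnSs=8 GGMmnnss=4 GgMMNnSS=8 GgMMNnSs=16 GgMMNnss=8 GgMMnnSS=8 GgMMnnSs=16 GgMMnnss=8 GgMmNnSS=8 GgMmNnSs=16 GgMmNnss=8 GgMmnnSS=8 GgMmnnSs=16 GgMmnnss=8 ggMMNnSS=4 ggMMNnSs=8 ggMMNnss=4 ggMMnnSS=4 ggMMnnSs=8 ggMMnnss=4 ggMmNnSS=4 ggMmNnSs=8 ggMmNnss=4 ggMmnnSS=4 ggMmnnSs=8 ggMmnnss=4
ggMmnnss hits 4/256; gcd=4; 4÷4/256÷4 = 1/64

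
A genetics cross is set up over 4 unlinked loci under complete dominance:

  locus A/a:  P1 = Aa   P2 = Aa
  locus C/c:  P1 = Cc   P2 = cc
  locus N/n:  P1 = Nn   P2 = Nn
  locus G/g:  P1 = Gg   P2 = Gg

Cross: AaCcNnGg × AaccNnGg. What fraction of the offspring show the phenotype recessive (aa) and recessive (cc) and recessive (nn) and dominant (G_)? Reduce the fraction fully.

P(aa cc nn G_) = 3/128

AaCcNnGg gametes: ACNG×1, ACNg×1, ACnG×1, ACng×1, AcNG×1, AcNg×1, AcnG×1, Acng×1, aCNG×1, aCNg×1, aCnG×1, aCng×1, acNG×1, acNg×1, acnG×1, acng×1
AaccNnGg gametes: AcNG×2, AcNg×2, AcnG×2, Acng×2, acNG×2, acNg×2, acnG×2, acng×2
AaCcNnGg×AaccNnGg grid (16·16=256): AACcNNGG=2 AACcNNGg=4 AACcNNgg=2 AACcNnGG=4 AACcNnGg=8 AACcNngg=4 AACcnnGG=2 AACcnnGg=4 AACcnngg=2 AAccNNGG=2 AAccNNGg=4 AAccNNgg=2 AAccNnGG=4 AAccNnGg=8 AAccNngg=4 AAccnnGG=2 AAccnnGg=4 AAccnngg=2 AaCcNNGG=4 AaCcNNGg=8 AaCcNNgg=4 AaCcNnGG=8 AaCcNnGg=16 AaCcNngg=8 AaCcnnGG=4 AaCcnnGg=8 AaCcnngg=4 AaccNNGG=4 AaccNNGg=8 AaccNNgg=4 AaccNnGG=8 AaccNnGg=16 AaccNngg=8 AaccnnGG=4 AaccnnGg=8 Aaccnngg=4 aaCcNNGG=2 aaCcNNGg=4 aaCcNNgg=2 aaCcNnGG=4 aaCcNnGg=8 aaCcNngg=4 aaCcnnGG=2 aaCcnnGg=4 aaCcnngg=2 aaccNNGG=2 aaccNNGg=4 aaccNNgg=2 aaccNnGG=4 aaccNnGg=8 aaccNngg=4 aaccnnGG=2 aaccnnGg=4 aaccnngg=2
aa cc nn G_ hits 6/256; gcd=2; 6÷2/256÷2 = 3/128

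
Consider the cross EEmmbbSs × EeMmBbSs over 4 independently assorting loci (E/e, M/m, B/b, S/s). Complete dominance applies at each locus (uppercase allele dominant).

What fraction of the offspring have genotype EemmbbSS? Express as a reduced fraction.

EEmmbbSs gametes: EmbS×8, Embs×8
EeMmBbSs gametes: EMBS×1, EMBs×1, EMbS×1, EMbs×1, EmBS×1, EmBs×1, EmbS×1, Embs×1, eMBS×1, eMBs×1, eMbS×1, eMbs×1, emBS×1, emBs×1, embS×1, embs×1
EEmmbbSs×EeMmBbSs grid (16·16=256): EEMmBbSS=8 EEMmBbSs=16 EEMmBbss=8 EEMmbbSS=8 EEMmbbSs=16 EEMmbbss=8 EEmmBbSS=8 EEmmBbSs=16 EEmmBbss=8 EEmmbbSS=8 EEmmbbSs=16 EEmmbbss=8 EeMmBbSS=8 EeMmBbSs=16 EeMmBbss=8 EeMmbbSS=8 EeMmbbSs=16 EeMmbbss=8 EemmBbSS=8 EemmBbSs=16 EemmBbss=8 EemmbbSS=8 EemmbbSs=16 Eemmbbss=8
EemmbbSS hits 8/256; gcd=8; 8÷8/256÷8 = 1/32

P(EemmbbSS) = 1/32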